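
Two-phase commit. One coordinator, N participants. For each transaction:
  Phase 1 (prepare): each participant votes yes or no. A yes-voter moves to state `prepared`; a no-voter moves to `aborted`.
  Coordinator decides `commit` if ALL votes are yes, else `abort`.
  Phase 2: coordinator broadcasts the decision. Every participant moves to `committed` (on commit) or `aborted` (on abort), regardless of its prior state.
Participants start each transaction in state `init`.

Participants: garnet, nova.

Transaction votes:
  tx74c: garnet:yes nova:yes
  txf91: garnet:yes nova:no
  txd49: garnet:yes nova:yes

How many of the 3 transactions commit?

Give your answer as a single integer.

Answer: 2

Derivation:
tx74c: all yes -> commit (commits=1)
txf91: no from nova -> abort (commits=1)
txd49: all yes -> commit (commits=2)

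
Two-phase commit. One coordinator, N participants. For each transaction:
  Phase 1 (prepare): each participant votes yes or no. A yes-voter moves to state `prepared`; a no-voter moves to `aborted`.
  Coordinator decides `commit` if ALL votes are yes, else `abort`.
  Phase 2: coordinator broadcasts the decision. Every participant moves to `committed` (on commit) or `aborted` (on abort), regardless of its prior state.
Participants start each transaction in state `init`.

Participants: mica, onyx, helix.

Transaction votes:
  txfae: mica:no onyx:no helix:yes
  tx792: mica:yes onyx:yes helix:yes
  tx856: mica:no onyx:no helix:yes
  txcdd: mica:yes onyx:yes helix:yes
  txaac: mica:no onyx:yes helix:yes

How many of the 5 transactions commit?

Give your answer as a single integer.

Answer: 2

Derivation:
txfae: no from mica, onyx -> abort (commits=0)
tx792: all yes -> commit (commits=1)
tx856: no from mica, onyx -> abort (commits=1)
txcdd: all yes -> commit (commits=2)
txaac: no from mica -> abort (commits=2)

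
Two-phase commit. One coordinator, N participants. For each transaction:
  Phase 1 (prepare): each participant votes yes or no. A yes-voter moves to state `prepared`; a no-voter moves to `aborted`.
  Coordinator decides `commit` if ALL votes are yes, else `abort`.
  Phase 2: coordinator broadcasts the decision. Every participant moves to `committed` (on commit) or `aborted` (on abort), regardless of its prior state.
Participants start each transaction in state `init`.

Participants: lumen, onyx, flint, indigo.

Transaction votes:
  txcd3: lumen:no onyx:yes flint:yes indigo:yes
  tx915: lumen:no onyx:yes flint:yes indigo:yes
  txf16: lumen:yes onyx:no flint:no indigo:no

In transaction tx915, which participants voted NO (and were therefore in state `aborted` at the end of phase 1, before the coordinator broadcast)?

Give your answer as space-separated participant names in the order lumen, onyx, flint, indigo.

Answer: lumen

Derivation:
Txn tx915 phase 1: lumen no -> aborted; onyx yes -> prepared; flint yes -> prepared; indigo yes -> prepared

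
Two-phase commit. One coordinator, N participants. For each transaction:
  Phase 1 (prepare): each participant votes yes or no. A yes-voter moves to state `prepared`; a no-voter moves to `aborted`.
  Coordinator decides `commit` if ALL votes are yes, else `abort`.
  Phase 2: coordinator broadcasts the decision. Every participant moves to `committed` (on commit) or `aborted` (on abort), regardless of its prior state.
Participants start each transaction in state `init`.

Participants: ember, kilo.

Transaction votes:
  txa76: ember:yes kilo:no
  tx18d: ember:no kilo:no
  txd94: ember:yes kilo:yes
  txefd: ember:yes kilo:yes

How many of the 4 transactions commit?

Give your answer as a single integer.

Answer: 2

Derivation:
txa76: no from kilo -> abort (commits=0)
tx18d: no from ember, kilo -> abort (commits=0)
txd94: all yes -> commit (commits=1)
txefd: all yes -> commit (commits=2)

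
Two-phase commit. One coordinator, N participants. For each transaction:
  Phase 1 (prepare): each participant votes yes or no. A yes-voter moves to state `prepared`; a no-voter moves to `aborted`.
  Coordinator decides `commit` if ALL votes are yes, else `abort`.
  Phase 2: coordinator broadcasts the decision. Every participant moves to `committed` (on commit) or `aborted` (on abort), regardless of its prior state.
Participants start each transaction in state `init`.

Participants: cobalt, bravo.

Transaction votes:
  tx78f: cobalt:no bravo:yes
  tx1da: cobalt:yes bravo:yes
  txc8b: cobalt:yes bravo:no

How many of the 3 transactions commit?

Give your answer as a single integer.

tx78f: no from cobalt -> abort (commits=0)
tx1da: all yes -> commit (commits=1)
txc8b: no from bravo -> abort (commits=1)

Answer: 1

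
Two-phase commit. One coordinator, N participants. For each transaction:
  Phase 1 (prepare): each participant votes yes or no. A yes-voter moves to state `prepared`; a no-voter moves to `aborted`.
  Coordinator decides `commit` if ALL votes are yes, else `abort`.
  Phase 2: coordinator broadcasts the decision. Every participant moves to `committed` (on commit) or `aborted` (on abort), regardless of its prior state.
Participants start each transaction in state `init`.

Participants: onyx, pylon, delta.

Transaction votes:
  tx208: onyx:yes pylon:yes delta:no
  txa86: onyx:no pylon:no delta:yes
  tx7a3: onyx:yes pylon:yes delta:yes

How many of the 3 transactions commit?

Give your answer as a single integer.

Answer: 1

Derivation:
tx208: no from delta -> abort (commits=0)
txa86: no from onyx, pylon -> abort (commits=0)
tx7a3: all yes -> commit (commits=1)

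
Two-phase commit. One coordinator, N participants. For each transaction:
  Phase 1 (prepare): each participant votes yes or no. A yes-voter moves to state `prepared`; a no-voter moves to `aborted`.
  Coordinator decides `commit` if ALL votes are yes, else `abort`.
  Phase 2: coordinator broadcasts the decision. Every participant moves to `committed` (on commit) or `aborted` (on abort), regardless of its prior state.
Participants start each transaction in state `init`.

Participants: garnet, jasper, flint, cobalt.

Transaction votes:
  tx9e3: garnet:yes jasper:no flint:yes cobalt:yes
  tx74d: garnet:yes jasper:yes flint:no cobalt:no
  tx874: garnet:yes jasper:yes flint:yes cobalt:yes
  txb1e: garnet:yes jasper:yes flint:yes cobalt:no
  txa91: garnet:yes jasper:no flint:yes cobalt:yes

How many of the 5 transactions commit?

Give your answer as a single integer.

Answer: 1

Derivation:
tx9e3: no from jasper -> abort (commits=0)
tx74d: no from flint, cobalt -> abort (commits=0)
tx874: all yes -> commit (commits=1)
txb1e: no from cobalt -> abort (commits=1)
txa91: no from jasper -> abort (commits=1)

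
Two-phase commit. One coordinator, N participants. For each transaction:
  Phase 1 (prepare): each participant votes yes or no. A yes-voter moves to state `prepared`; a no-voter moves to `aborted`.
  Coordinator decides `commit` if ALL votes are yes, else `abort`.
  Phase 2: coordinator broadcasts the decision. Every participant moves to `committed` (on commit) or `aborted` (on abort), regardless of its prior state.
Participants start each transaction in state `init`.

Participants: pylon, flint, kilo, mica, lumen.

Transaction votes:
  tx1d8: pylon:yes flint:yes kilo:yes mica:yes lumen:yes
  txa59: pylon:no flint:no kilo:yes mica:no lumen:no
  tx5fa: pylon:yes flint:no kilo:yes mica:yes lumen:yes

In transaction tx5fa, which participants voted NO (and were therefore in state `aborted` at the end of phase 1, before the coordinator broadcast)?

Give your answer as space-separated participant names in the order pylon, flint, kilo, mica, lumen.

Answer: flint

Derivation:
Txn tx5fa phase 1: pylon yes -> prepared; flint no -> aborted; kilo yes -> prepared; mica yes -> prepared; lumen yes -> prepared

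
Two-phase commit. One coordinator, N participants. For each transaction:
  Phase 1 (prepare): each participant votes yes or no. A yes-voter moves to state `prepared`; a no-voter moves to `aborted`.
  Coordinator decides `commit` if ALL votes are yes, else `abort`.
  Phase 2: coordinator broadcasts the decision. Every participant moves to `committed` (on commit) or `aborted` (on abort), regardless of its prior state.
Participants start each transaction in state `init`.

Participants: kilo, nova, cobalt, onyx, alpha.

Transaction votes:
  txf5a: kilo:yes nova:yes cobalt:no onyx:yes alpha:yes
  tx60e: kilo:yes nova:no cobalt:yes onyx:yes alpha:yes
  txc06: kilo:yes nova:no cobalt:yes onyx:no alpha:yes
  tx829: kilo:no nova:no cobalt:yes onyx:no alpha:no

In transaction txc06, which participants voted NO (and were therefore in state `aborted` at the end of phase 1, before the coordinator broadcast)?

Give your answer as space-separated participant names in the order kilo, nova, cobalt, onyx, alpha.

Txn txc06 phase 1: kilo yes -> prepared; nova no -> aborted; cobalt yes -> prepared; onyx no -> aborted; alpha yes -> prepared

Answer: nova onyx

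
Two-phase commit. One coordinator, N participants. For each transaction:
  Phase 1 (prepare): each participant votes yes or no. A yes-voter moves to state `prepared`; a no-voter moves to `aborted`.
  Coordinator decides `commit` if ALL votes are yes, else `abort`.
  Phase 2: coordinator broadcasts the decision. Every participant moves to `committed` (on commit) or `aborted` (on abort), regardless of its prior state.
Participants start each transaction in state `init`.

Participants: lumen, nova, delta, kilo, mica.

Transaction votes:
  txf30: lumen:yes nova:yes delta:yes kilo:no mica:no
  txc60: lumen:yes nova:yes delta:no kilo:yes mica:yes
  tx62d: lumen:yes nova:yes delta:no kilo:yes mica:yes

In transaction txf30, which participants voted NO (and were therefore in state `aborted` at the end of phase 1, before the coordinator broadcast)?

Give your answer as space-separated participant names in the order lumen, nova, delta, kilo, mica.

Txn txf30 phase 1: lumen yes -> prepared; nova yes -> prepared; delta yes -> prepared; kilo no -> aborted; mica no -> aborted

Answer: kilo mica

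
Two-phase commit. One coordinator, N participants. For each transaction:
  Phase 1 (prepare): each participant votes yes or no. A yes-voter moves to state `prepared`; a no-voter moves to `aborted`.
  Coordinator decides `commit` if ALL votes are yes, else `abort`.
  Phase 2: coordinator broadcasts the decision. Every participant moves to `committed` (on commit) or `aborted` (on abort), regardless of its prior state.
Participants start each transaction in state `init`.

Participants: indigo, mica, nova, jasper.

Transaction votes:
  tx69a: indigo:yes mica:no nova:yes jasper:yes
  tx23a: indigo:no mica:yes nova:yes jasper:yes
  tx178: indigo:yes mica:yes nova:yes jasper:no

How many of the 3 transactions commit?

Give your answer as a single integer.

Answer: 0

Derivation:
tx69a: no from mica -> abort (commits=0)
tx23a: no from indigo -> abort (commits=0)
tx178: no from jasper -> abort (commits=0)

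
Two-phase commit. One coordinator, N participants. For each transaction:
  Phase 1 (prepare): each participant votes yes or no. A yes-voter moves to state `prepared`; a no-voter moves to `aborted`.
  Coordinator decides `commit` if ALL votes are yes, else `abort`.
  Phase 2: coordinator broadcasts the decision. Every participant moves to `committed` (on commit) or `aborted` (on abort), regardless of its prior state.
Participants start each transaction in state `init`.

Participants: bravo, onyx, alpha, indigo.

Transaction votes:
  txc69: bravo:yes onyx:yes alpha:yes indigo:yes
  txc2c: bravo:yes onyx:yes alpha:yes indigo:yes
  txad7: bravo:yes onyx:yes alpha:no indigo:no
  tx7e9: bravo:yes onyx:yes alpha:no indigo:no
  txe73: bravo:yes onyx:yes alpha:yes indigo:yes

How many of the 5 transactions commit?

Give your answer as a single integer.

txc69: all yes -> commit (commits=1)
txc2c: all yes -> commit (commits=2)
txad7: no from alpha, indigo -> abort (commits=2)
tx7e9: no from alpha, indigo -> abort (commits=2)
txe73: all yes -> commit (commits=3)

Answer: 3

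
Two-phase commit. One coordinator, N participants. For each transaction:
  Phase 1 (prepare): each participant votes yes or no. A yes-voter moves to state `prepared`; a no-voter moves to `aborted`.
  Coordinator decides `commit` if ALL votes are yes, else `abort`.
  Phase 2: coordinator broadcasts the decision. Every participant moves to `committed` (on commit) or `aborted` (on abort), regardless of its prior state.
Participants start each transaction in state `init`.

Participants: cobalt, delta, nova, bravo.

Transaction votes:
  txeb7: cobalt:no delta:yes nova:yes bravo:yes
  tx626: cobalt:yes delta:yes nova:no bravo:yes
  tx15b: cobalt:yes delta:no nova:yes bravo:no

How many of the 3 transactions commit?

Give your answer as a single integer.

txeb7: no from cobalt -> abort (commits=0)
tx626: no from nova -> abort (commits=0)
tx15b: no from delta, bravo -> abort (commits=0)

Answer: 0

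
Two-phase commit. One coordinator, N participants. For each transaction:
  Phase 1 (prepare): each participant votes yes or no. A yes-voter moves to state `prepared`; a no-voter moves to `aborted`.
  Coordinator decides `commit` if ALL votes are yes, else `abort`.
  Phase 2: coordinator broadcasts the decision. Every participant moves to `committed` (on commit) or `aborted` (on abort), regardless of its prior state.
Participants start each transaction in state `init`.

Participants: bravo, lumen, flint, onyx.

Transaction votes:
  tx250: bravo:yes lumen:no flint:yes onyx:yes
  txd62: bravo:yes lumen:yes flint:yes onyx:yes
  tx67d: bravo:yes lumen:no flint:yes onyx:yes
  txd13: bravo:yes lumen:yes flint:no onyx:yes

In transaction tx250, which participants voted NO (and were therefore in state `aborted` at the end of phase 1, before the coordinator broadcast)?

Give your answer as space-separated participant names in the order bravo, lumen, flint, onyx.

Answer: lumen

Derivation:
Txn tx250 phase 1: bravo yes -> prepared; lumen no -> aborted; flint yes -> prepared; onyx yes -> prepared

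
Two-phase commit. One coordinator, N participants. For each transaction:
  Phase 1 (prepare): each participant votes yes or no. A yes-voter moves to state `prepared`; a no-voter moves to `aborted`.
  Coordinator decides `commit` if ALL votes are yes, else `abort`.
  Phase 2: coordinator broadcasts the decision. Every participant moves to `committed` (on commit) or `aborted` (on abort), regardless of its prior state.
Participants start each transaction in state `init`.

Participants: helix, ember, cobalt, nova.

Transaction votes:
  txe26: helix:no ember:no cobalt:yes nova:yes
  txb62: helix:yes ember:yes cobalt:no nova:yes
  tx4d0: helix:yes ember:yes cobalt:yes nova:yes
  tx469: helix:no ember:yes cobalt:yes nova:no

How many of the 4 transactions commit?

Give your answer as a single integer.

Answer: 1

Derivation:
txe26: no from helix, ember -> abort (commits=0)
txb62: no from cobalt -> abort (commits=0)
tx4d0: all yes -> commit (commits=1)
tx469: no from helix, nova -> abort (commits=1)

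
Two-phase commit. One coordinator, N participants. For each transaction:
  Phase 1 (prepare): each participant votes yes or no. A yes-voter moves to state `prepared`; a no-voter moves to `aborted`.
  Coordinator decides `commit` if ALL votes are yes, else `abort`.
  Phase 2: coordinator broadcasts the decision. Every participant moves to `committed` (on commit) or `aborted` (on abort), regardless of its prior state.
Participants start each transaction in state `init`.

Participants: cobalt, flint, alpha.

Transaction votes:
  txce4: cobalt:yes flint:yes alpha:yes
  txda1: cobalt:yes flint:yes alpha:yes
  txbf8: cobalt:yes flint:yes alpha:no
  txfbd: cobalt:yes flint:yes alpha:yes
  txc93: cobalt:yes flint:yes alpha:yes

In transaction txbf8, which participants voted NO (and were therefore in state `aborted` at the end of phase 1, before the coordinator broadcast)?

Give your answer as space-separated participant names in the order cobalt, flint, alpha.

Txn txbf8 phase 1: cobalt yes -> prepared; flint yes -> prepared; alpha no -> aborted

Answer: alpha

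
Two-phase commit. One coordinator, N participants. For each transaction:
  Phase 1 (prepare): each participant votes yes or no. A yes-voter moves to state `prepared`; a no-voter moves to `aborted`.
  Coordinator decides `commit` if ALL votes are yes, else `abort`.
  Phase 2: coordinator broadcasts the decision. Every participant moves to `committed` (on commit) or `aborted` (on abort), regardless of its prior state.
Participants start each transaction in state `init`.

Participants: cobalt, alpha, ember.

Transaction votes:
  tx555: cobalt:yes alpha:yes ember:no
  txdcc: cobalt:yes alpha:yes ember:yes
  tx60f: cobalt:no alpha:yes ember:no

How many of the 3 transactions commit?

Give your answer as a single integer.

tx555: no from ember -> abort (commits=0)
txdcc: all yes -> commit (commits=1)
tx60f: no from cobalt, ember -> abort (commits=1)

Answer: 1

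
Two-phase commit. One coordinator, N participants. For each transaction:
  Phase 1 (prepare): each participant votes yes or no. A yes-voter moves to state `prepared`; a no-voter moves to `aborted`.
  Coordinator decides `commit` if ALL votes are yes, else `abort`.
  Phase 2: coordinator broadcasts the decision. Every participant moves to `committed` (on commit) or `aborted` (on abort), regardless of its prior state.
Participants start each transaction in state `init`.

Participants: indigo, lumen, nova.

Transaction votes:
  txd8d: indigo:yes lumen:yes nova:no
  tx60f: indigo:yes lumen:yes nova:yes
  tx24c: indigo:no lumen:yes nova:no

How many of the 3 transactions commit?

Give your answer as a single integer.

txd8d: no from nova -> abort (commits=0)
tx60f: all yes -> commit (commits=1)
tx24c: no from indigo, nova -> abort (commits=1)

Answer: 1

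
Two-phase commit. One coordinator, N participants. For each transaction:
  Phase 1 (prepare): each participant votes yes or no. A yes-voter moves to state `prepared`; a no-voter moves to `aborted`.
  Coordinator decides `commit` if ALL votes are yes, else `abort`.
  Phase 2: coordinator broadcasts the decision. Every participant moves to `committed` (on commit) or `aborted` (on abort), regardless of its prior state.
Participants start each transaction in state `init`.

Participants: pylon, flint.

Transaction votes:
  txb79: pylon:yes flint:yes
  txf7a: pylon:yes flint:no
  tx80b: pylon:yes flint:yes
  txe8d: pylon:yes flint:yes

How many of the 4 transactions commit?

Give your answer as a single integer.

txb79: all yes -> commit (commits=1)
txf7a: no from flint -> abort (commits=1)
tx80b: all yes -> commit (commits=2)
txe8d: all yes -> commit (commits=3)

Answer: 3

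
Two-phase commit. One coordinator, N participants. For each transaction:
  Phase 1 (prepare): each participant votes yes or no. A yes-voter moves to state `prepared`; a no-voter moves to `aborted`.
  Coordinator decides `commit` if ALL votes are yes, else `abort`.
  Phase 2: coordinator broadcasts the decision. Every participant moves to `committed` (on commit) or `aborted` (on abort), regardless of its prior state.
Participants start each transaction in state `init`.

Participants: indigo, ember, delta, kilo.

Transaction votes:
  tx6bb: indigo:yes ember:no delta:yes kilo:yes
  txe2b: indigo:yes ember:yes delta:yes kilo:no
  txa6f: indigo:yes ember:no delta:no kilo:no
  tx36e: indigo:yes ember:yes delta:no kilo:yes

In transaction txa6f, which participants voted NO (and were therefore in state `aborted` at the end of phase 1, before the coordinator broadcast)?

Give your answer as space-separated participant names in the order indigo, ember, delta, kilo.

Txn txa6f phase 1: indigo yes -> prepared; ember no -> aborted; delta no -> aborted; kilo no -> aborted

Answer: ember delta kilo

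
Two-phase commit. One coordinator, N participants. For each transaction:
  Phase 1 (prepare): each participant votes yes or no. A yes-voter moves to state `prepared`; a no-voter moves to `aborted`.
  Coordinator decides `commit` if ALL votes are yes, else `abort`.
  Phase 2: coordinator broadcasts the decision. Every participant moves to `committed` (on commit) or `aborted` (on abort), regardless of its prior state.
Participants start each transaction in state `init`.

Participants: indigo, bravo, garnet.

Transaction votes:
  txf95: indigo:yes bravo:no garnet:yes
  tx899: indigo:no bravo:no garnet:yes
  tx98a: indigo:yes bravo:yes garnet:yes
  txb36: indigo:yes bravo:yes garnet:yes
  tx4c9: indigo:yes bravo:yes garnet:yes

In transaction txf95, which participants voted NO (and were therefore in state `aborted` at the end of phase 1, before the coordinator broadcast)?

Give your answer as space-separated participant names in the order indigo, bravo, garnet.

Answer: bravo

Derivation:
Txn txf95 phase 1: indigo yes -> prepared; bravo no -> aborted; garnet yes -> prepared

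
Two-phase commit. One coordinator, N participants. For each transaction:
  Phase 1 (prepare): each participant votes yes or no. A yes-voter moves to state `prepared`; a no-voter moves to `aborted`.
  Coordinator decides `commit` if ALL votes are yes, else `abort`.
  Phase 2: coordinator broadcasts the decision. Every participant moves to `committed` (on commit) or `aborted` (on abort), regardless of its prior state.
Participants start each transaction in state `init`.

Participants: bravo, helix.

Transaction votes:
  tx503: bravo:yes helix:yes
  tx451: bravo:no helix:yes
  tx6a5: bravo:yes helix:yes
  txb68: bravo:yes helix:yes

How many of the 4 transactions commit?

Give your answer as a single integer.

Answer: 3

Derivation:
tx503: all yes -> commit (commits=1)
tx451: no from bravo -> abort (commits=1)
tx6a5: all yes -> commit (commits=2)
txb68: all yes -> commit (commits=3)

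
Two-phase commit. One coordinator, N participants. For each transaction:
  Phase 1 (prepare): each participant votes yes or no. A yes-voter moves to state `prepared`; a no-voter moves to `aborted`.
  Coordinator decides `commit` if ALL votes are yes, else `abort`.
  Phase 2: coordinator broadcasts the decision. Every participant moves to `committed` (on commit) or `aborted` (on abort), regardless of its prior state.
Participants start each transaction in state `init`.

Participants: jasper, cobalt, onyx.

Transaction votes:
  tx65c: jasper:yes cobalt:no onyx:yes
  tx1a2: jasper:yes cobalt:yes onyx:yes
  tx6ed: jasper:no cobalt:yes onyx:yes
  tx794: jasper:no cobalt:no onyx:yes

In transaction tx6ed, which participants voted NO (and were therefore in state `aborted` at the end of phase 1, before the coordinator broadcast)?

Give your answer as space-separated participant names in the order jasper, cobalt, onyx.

Txn tx6ed phase 1: jasper no -> aborted; cobalt yes -> prepared; onyx yes -> prepared

Answer: jasper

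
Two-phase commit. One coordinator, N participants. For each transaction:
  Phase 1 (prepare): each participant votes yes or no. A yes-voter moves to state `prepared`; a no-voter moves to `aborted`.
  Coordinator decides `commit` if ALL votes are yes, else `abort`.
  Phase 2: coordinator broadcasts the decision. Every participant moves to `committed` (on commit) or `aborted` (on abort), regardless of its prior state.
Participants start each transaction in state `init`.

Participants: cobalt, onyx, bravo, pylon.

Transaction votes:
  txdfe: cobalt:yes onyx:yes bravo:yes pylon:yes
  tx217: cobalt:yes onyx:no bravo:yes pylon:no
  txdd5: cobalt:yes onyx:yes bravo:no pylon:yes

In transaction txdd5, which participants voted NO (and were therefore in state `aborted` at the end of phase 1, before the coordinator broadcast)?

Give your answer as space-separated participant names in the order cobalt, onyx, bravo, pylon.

Answer: bravo

Derivation:
Txn txdd5 phase 1: cobalt yes -> prepared; onyx yes -> prepared; bravo no -> aborted; pylon yes -> prepared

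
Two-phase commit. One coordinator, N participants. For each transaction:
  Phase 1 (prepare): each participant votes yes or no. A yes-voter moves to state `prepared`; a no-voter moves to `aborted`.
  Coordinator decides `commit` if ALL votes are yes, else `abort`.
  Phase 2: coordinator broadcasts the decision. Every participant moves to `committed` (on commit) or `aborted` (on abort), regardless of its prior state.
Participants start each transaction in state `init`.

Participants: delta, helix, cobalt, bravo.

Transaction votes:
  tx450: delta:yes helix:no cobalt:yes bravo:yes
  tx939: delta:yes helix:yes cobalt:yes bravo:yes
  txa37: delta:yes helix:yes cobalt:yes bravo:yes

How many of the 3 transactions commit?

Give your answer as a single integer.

tx450: no from helix -> abort (commits=0)
tx939: all yes -> commit (commits=1)
txa37: all yes -> commit (commits=2)

Answer: 2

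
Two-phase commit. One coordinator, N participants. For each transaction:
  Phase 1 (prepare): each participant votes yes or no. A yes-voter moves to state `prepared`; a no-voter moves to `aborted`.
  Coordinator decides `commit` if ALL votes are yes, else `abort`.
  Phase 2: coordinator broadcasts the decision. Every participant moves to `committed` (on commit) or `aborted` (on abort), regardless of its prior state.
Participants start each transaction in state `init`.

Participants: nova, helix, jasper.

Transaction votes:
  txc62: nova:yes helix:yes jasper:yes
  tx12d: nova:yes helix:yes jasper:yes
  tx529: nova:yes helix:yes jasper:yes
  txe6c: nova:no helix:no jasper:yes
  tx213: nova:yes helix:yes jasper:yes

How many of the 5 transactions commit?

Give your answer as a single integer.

Answer: 4

Derivation:
txc62: all yes -> commit (commits=1)
tx12d: all yes -> commit (commits=2)
tx529: all yes -> commit (commits=3)
txe6c: no from nova, helix -> abort (commits=3)
tx213: all yes -> commit (commits=4)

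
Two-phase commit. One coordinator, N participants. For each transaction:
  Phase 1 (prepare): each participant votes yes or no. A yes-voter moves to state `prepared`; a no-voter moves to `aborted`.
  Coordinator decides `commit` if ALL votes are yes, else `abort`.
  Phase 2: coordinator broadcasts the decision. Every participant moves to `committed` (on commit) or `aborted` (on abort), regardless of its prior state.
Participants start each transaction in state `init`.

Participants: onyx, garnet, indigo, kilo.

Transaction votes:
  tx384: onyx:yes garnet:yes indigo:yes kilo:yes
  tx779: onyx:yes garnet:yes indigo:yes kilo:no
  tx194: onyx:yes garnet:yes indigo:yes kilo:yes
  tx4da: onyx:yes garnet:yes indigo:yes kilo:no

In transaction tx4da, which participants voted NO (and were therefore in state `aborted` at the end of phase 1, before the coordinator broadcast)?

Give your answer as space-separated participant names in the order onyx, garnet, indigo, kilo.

Answer: kilo

Derivation:
Txn tx4da phase 1: onyx yes -> prepared; garnet yes -> prepared; indigo yes -> prepared; kilo no -> aborted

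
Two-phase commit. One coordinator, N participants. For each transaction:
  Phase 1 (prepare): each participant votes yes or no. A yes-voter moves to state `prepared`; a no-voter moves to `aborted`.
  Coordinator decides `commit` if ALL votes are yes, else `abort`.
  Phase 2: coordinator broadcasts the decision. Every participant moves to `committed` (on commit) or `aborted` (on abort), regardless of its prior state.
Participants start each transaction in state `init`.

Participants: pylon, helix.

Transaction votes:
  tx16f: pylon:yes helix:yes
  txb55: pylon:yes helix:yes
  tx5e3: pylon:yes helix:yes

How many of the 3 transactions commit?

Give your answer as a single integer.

Answer: 3

Derivation:
tx16f: all yes -> commit (commits=1)
txb55: all yes -> commit (commits=2)
tx5e3: all yes -> commit (commits=3)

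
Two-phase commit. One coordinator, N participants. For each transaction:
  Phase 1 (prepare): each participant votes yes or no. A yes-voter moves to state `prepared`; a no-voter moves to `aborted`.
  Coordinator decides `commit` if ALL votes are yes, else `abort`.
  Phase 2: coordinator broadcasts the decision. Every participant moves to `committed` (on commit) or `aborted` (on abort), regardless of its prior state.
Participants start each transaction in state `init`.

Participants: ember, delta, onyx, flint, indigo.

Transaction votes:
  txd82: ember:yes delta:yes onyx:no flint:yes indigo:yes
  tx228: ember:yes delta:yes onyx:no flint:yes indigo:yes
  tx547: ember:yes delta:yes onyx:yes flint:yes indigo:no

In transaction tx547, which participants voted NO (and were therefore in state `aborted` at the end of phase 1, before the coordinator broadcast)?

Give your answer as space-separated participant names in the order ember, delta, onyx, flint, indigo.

Txn tx547 phase 1: ember yes -> prepared; delta yes -> prepared; onyx yes -> prepared; flint yes -> prepared; indigo no -> aborted

Answer: indigo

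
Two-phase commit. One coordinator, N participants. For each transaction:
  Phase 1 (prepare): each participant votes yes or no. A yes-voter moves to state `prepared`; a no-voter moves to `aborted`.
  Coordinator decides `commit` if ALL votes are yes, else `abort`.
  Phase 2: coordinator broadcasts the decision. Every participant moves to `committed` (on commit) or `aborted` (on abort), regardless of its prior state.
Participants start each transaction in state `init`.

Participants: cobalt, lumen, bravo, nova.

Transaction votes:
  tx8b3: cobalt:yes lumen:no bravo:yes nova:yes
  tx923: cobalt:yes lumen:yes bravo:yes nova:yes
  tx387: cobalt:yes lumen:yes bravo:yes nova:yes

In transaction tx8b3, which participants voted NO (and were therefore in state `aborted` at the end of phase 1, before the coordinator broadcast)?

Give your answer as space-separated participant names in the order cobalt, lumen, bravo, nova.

Answer: lumen

Derivation:
Txn tx8b3 phase 1: cobalt yes -> prepared; lumen no -> aborted; bravo yes -> prepared; nova yes -> prepared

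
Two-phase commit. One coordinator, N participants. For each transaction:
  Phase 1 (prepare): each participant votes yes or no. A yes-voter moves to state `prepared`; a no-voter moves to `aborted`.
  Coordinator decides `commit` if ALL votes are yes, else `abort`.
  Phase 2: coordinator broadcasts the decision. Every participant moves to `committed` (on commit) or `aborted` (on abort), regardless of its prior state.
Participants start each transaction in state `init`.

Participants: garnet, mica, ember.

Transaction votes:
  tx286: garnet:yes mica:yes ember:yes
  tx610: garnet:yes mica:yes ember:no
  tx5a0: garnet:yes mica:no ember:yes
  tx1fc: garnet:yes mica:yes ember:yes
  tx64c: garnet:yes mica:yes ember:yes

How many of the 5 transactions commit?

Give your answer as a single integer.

Answer: 3

Derivation:
tx286: all yes -> commit (commits=1)
tx610: no from ember -> abort (commits=1)
tx5a0: no from mica -> abort (commits=1)
tx1fc: all yes -> commit (commits=2)
tx64c: all yes -> commit (commits=3)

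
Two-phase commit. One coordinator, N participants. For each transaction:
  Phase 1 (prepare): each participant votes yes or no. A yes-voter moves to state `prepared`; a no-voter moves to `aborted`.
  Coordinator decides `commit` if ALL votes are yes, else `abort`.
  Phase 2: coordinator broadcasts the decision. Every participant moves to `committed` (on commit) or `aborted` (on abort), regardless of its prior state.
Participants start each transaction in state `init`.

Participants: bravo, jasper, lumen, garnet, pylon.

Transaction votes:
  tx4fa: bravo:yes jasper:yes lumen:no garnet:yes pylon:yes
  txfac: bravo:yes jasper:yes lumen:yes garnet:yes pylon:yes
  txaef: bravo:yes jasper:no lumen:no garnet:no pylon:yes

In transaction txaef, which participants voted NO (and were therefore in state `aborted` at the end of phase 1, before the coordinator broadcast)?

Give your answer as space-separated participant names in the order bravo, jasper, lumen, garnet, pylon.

Txn txaef phase 1: bravo yes -> prepared; jasper no -> aborted; lumen no -> aborted; garnet no -> aborted; pylon yes -> prepared

Answer: jasper lumen garnet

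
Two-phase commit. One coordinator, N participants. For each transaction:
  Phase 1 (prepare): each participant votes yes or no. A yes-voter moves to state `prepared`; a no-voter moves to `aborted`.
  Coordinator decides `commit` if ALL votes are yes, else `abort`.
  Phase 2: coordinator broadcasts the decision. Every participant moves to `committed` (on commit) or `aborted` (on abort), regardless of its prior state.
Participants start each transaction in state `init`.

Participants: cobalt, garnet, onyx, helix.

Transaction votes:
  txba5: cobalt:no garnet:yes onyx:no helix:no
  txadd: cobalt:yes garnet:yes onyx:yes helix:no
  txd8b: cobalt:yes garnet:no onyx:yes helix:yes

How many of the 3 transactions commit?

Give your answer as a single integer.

txba5: no from cobalt, onyx, helix -> abort (commits=0)
txadd: no from helix -> abort (commits=0)
txd8b: no from garnet -> abort (commits=0)

Answer: 0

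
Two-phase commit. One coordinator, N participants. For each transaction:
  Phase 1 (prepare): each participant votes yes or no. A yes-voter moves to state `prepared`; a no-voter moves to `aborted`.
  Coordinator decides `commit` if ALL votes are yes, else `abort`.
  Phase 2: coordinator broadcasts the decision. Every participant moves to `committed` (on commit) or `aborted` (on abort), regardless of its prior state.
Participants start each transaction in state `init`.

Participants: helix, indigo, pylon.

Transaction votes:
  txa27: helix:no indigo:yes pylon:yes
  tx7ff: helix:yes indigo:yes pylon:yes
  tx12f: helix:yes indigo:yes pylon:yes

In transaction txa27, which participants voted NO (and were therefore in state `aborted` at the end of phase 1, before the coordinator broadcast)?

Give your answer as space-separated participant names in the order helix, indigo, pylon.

Txn txa27 phase 1: helix no -> aborted; indigo yes -> prepared; pylon yes -> prepared

Answer: helix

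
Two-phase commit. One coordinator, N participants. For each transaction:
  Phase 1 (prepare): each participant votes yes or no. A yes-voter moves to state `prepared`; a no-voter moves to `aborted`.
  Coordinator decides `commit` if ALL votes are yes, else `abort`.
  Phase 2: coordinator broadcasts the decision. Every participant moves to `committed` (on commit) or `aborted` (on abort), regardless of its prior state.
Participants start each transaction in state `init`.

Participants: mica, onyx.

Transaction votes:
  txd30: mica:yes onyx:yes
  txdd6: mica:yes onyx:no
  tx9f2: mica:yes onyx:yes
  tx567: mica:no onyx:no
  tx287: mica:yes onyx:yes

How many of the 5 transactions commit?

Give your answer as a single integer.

Answer: 3

Derivation:
txd30: all yes -> commit (commits=1)
txdd6: no from onyx -> abort (commits=1)
tx9f2: all yes -> commit (commits=2)
tx567: no from mica, onyx -> abort (commits=2)
tx287: all yes -> commit (commits=3)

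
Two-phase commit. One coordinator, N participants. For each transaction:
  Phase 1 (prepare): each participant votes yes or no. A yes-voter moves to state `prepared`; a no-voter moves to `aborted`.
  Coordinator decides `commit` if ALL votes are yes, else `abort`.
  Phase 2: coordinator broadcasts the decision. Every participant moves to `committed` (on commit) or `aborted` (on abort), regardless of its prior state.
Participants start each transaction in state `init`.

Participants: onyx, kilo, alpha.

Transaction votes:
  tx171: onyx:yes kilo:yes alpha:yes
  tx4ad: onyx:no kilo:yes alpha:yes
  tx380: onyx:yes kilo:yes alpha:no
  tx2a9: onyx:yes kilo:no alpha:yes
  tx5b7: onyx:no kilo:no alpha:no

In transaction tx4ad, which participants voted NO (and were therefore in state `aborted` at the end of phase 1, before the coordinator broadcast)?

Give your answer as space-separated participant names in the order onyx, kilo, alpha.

Txn tx4ad phase 1: onyx no -> aborted; kilo yes -> prepared; alpha yes -> prepared

Answer: onyx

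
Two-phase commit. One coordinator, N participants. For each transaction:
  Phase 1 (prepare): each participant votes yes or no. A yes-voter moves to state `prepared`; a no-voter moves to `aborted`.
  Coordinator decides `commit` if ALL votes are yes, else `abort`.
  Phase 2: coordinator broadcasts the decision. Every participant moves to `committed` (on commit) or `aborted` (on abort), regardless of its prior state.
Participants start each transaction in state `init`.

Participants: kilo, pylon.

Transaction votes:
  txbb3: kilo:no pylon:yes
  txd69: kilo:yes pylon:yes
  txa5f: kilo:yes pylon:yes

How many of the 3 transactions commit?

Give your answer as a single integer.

txbb3: no from kilo -> abort (commits=0)
txd69: all yes -> commit (commits=1)
txa5f: all yes -> commit (commits=2)

Answer: 2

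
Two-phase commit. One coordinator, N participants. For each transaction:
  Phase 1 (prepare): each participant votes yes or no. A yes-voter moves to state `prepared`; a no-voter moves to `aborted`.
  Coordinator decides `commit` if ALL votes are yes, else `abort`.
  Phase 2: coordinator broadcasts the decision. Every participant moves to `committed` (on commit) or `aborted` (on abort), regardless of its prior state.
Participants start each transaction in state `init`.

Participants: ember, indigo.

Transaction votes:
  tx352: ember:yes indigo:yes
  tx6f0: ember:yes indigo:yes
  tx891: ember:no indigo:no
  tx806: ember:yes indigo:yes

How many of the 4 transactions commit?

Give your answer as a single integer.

tx352: all yes -> commit (commits=1)
tx6f0: all yes -> commit (commits=2)
tx891: no from ember, indigo -> abort (commits=2)
tx806: all yes -> commit (commits=3)

Answer: 3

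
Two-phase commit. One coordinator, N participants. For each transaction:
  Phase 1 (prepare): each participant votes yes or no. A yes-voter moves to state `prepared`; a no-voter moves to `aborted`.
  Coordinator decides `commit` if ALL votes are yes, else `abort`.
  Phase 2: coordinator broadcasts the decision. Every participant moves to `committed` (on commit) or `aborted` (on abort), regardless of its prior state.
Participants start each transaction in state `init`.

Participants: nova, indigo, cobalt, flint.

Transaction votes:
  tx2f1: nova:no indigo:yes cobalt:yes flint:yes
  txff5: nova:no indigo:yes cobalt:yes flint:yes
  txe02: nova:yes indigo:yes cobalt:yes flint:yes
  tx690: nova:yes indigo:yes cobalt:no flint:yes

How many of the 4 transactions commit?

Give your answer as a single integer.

Answer: 1

Derivation:
tx2f1: no from nova -> abort (commits=0)
txff5: no from nova -> abort (commits=0)
txe02: all yes -> commit (commits=1)
tx690: no from cobalt -> abort (commits=1)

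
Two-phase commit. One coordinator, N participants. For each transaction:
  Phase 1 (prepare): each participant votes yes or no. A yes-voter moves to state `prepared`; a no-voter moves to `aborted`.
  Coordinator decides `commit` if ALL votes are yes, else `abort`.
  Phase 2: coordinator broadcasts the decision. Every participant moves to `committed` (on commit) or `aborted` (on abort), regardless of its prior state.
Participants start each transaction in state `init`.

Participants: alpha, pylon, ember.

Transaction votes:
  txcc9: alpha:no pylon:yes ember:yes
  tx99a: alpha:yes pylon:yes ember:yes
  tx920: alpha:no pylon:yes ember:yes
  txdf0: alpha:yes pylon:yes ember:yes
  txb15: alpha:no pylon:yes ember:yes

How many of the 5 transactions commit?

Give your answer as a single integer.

txcc9: no from alpha -> abort (commits=0)
tx99a: all yes -> commit (commits=1)
tx920: no from alpha -> abort (commits=1)
txdf0: all yes -> commit (commits=2)
txb15: no from alpha -> abort (commits=2)

Answer: 2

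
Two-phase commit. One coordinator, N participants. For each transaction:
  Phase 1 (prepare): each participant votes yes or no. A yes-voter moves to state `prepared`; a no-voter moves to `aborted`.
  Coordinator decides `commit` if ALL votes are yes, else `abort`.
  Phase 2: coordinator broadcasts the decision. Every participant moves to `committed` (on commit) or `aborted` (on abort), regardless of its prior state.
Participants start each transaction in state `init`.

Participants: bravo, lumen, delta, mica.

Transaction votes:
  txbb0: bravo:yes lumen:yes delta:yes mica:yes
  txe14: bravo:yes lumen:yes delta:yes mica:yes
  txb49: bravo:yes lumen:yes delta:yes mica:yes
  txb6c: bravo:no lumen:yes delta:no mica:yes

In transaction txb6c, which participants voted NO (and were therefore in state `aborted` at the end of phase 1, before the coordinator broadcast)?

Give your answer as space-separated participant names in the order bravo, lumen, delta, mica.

Answer: bravo delta

Derivation:
Txn txb6c phase 1: bravo no -> aborted; lumen yes -> prepared; delta no -> aborted; mica yes -> prepared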